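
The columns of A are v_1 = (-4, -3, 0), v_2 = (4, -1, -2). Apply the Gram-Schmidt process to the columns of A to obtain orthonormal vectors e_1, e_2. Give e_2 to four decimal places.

e_2 = (0.5088, -0.6784, -0.5300)

v_1 = (-4, -3, 0); ‖v_1‖ = 5.0000, so e_1 = (-0.8000, -0.6000, 0.0000).
e_1·v_2 = (-0.8000)·4 + (-0.6000)·(-1) + 0.0000·(-2) = -2.6000.
u_2 = v_2 + 2.6000·e_1 = (1.9200, -2.5600, -2.0000).
‖u_2‖ = 3.7736, so e_2 = (0.5088, -0.6784, -0.5300).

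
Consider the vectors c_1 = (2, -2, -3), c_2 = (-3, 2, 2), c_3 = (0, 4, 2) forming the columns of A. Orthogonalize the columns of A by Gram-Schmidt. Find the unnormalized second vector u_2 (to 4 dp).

e_1 = c_1/‖c_1‖ = (2, -2, -3)/4.1231 = (0.4851, -0.4851, -0.7276).
r_{12} = e_1·c_2 = -3.8806.
u_2 = c_2 + 3.8806·e_1 = (-1.1176, 0.1176, -0.8235).

u_2 = (-1.1176, 0.1176, -0.8235)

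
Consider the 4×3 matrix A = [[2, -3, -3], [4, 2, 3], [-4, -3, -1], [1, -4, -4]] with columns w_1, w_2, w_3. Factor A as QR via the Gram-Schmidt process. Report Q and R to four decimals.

w_1 = (2, 4, -4, 1); ‖w_1‖ = 6.0828, so q_1 = (0.3288, 0.6576, -0.6576, 0.1644).
q_1·w_2 = 0.3288·(-3) + 0.6576·2 + (-0.6576)·(-3) + 0.1644·(-4) = 1.6440.
u_2 = w_2 − 1.6440·q_1 = (-3.5405, 0.9189, -1.9189, -4.2703).
‖u_2‖ = 5.9412, so q_2 = (-0.5959, 0.1547, -0.3230, -0.7188).
q_1·w_3 = 0.3288·(-3) + 0.6576·3 + (-0.6576)·(-1) + 0.1644·(-4) = 0.9864; q_2·w_3 = (-0.5959)·(-3) + 0.1547·3 + (-0.3230)·(-1) + (-0.7188)·(-4) = 5.4498.
u_3 = w_3 − 0.9864·q_1 − 5.4498·q_2 = (-0.0766, 1.5084, 1.4089, -0.2450).
‖u_3‖ = 2.0799, so q_3 = (-0.0368, 0.7252, 0.6774, -0.1178).

Q = [[0.3288, -0.5959, -0.0368], [0.6576, 0.1547, 0.7252], [-0.6576, -0.3230, 0.6774], [0.1644, -0.7188, -0.1178]], R = [[6.0828, 1.6440, 0.9864], [0.0000, 5.9412, 5.4498], [0.0000, 0.0000, 2.0799]]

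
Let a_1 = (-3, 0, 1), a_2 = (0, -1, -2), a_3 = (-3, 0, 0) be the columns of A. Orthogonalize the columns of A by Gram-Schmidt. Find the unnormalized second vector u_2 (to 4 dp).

u_2 = (-0.6000, -1.0000, -1.8000)

e_1 = a_1/‖a_1‖ = (-3, 0, 1)/3.1623 = (-0.9487, 0.0000, 0.3162).
r_{12} = e_1·a_2 = -0.6325.
u_2 = a_2 + 0.6325·e_1 = (-0.6000, -1.0000, -1.8000).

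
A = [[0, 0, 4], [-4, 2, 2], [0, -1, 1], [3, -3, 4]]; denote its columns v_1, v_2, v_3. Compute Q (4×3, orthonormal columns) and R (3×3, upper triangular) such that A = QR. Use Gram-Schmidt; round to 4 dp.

v_1 = (0, -4, 0, 3); ‖v_1‖ = 5.0000, so e_1 = (0.0000, -0.8000, 0.0000, 0.6000).
e_1·v_2 = 0.0000·0 + (-0.8000)·2 + 0.0000·(-1) + 0.6000·(-3) = -3.4000.
u_2 = v_2 + 3.4000·e_1 = (0.0000, -0.7200, -1.0000, -0.9600).
‖u_2‖ = 1.5620, so e_2 = (0.0000, -0.4609, -0.6402, -0.6146).
e_1·v_3 = 0.0000·4 + (-0.8000)·2 + 0.0000·1 + 0.6000·4 = 0.8000; e_2·v_3 = 0.0000·4 + (-0.4609)·2 + (-0.6402)·1 + (-0.6146)·4 = -4.0204.
u_3 = v_3 − 0.8000·e_1 + 4.0204·e_2 = (4.0000, 0.7869, -1.5738, 1.0492).
‖u_3‖ = 4.4941, so e_3 = (0.8901, 0.1751, -0.3502, 0.2335).

Q = [[0.0000, 0.0000, 0.8901], [-0.8000, -0.4609, 0.1751], [0.0000, -0.6402, -0.3502], [0.6000, -0.6146, 0.2335]], R = [[5.0000, -3.4000, 0.8000], [0.0000, 1.5620, -4.0204], [0.0000, 0.0000, 4.4941]]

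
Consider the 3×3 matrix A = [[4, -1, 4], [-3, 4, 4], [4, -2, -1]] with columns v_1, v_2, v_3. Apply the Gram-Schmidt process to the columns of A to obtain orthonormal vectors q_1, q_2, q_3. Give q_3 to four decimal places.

v_1 = (4, -3, 4); ‖v_1‖ = 6.4031, so q_1 = (0.6247, -0.4685, 0.6247).
q_1·v_2 = 0.6247·(-1) + (-0.4685)·4 + 0.6247·(-2) = -3.7482.
u_2 = v_2 + 3.7482·q_1 = (1.3415, 2.2439, 0.3415).
‖u_2‖ = 2.6365, so q_2 = (0.5088, 0.8511, 0.1295).
q_1·v_3 = 0.6247·4 + (-0.4685)·4 + 0.6247·(-1) = 0.0000; q_2·v_3 = 0.5088·4 + 0.8511·4 + 0.1295·(-1) = 5.3100.
u_3 = v_3 − 0.0000·q_1 − 5.3100·q_2 = (1.2982, -0.5193, -1.6877).
‖u_3‖ = 2.1917, so q_3 = (0.5923, -0.2369, -0.7701).

q_3 = (0.5923, -0.2369, -0.7701)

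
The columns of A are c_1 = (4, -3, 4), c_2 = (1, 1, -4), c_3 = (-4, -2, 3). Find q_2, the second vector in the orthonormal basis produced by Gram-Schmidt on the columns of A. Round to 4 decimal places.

q_2 = (0.6964, -0.0276, -0.7171)

c_1 = (4, -3, 4); ‖c_1‖ = 6.4031, so q_1 = (0.6247, -0.4685, 0.6247).
q_1·c_2 = 0.6247·1 + (-0.4685)·1 + 0.6247·(-4) = -2.3426.
u_2 = c_2 + 2.3426·q_1 = (2.4634, -0.0976, -2.5366).
‖u_2‖ = 3.5373, so q_2 = (0.6964, -0.0276, -0.7171).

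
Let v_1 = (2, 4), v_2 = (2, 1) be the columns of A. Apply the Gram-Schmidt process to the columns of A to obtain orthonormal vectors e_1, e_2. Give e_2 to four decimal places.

v_1 = (2, 4); ‖v_1‖ = 4.4721, so e_1 = (0.4472, 0.8944).
e_1·v_2 = 0.4472·2 + 0.8944·1 = 1.7889.
u_2 = v_2 − 1.7889·e_1 = (1.2000, -0.6000).
‖u_2‖ = 1.3416, so e_2 = (0.8944, -0.4472).

e_2 = (0.8944, -0.4472)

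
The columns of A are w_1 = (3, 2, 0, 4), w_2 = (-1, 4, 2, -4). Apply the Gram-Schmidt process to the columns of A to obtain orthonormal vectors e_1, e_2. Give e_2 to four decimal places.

w_1 = (3, 2, 0, 4); ‖w_1‖ = 5.3852, so e_1 = (0.5571, 0.3714, 0.0000, 0.7428).
e_1·w_2 = 0.5571·(-1) + 0.3714·4 + 0.0000·2 + 0.7428·(-4) = -2.0426.
u_2 = w_2 + 2.0426·e_1 = (0.1379, 4.7586, 2.0000, -2.4828).
‖u_2‖ = 5.7295, so e_2 = (0.0241, 0.8305, 0.3491, -0.4333).

e_2 = (0.0241, 0.8305, 0.3491, -0.4333)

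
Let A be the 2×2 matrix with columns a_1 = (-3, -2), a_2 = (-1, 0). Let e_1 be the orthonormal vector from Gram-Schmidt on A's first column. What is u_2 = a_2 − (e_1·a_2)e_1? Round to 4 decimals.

a_1 = (-3, -2); ‖a_1‖ = 3.6056, so e_1 = (-0.8321, -0.5547).
e_1·a_2 = (-0.8321)·(-1) + (-0.5547)·0 = 0.8321.
u_2 = a_2 − 0.8321·e_1 = (-0.3077, 0.4615).

u_2 = (-0.3077, 0.4615)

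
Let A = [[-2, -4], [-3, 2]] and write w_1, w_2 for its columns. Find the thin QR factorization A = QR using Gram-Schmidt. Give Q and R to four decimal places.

w_1 = (-2, -3); ‖w_1‖ = 3.6056, so e_1 = (-0.5547, -0.8321).
e_1·w_2 = (-0.5547)·(-4) + (-0.8321)·2 = 0.5547.
u_2 = w_2 − 0.5547·e_1 = (-3.6923, 2.4615).
‖u_2‖ = 4.4376, so e_2 = (-0.8321, 0.5547).

Q = [[-0.5547, -0.8321], [-0.8321, 0.5547]], R = [[3.6056, 0.5547], [0.0000, 4.4376]]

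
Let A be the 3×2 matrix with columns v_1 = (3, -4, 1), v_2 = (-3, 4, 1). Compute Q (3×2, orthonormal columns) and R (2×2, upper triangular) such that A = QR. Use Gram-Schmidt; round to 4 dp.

v_1 = (3, -4, 1); ‖v_1‖ = 5.0990, so q_1 = (0.5883, -0.7845, 0.1961).
q_1·v_2 = 0.5883·(-3) + (-0.7845)·4 + 0.1961·1 = -4.7068.
u_2 = v_2 + 4.7068·q_1 = (-0.2308, 0.3077, 1.9231).
‖u_2‖ = 1.9612, so q_2 = (-0.1177, 0.1569, 0.9806).

Q = [[0.5883, -0.1177], [-0.7845, 0.1569], [0.1961, 0.9806]], R = [[5.0990, -4.7068], [0.0000, 1.9612]]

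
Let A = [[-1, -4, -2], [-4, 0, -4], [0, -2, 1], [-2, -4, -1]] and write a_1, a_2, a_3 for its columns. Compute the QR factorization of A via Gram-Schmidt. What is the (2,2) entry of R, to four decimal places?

r_{22} = 5.3984

a_1 = (-1, -4, 0, -2); ‖a_1‖ = 4.5826, so q_1 = (-0.2182, -0.8729, 0.0000, -0.4364).
q_1·a_2 = (-0.2182)·(-4) + (-0.8729)·0 + 0.0000·(-2) + (-0.4364)·(-4) = 2.6186.
u_2 = a_2 − 2.6186·q_1 = (-3.4286, 2.2857, -2.0000, -2.8571).
r_{22} = ‖u_2‖ = 5.3984.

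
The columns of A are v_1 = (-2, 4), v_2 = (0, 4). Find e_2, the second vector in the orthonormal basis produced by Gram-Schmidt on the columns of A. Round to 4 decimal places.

e_2 = (0.8944, 0.4472)

v_1 = (-2, 4); ‖v_1‖ = 4.4721, so e_1 = (-0.4472, 0.8944).
e_1·v_2 = (-0.4472)·0 + 0.8944·4 = 3.5777.
u_2 = v_2 − 3.5777·e_1 = (1.6000, 0.8000).
‖u_2‖ = 1.7889, so e_2 = (0.8944, 0.4472).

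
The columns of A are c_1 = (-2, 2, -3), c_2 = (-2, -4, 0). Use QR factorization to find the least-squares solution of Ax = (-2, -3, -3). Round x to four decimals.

c_1 = (-2, 2, -3); ‖c_1‖ = 4.1231, so q_1 = (-0.4851, 0.4851, -0.7276).
q_1·c_2 = (-0.4851)·(-2) + 0.4851·(-4) + (-0.7276)·0 = -0.9701.
u_2 = c_2 + 0.9701·q_1 = (-2.4706, -3.5294, -0.7059).
‖u_2‖ = 4.3656, so q_2 = (-0.5659, -0.8085, -0.1617).
Qᵀb = (1.6977, 4.0423).
Back-substitute: x_2 = 4.0423/4.3656 = 0.9259.
x_1 = (1.6977 + 0.9701·0.9259)/4.1231 = 0.6296.

x = (0.6296, 0.9259)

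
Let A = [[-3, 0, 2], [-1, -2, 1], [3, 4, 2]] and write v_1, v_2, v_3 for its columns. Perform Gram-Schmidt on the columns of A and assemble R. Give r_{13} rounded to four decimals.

r_{13} = -0.2294

q_1 = v_1/‖v_1‖ = (-3, -1, 3)/4.3589 = (-0.6882, -0.2294, 0.6882).
r_{13} = q_1·v_3 = -0.2294.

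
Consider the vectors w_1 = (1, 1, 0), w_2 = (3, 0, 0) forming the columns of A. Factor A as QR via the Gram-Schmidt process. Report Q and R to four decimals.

w_1 = (1, 1, 0); ‖w_1‖ = 1.4142, so e_1 = (0.7071, 0.7071, 0.0000).
e_1·w_2 = 0.7071·3 + 0.7071·0 + 0.0000·0 = 2.1213.
u_2 = w_2 − 2.1213·e_1 = (1.5000, -1.5000, 0.0000).
‖u_2‖ = 2.1213, so e_2 = (0.7071, -0.7071, 0.0000).

Q = [[0.7071, 0.7071], [0.7071, -0.7071], [0.0000, 0.0000]], R = [[1.4142, 2.1213], [0.0000, 2.1213]]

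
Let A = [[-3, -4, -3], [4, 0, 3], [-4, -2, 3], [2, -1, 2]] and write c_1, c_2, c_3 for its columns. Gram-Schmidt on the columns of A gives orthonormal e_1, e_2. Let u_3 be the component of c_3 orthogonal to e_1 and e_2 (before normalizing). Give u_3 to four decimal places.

u_3 = (-2.3768, 1.7053, 4.1208, 1.2657)

e_1 = c_1/‖c_1‖ = (-3, 4, -4, 2)/6.7082 = (-0.4472, 0.5963, -0.5963, 0.2981).
r_{12} = e_1·c_2 = 2.6833.
u_2 = c_2 − 2.6833·e_1 = (-2.8000, -1.6000, -0.4000, -1.8000).
‖u_2‖ = 3.7148, so e_2 = (-0.7537, -0.4307, -0.1077, -0.4845).
r_{13} = e_1·c_3 = 1.9379; r_{23} = e_2·c_3 = -0.3230.
u_3 = c_3 − 1.9379·e_1 + 0.3230·e_2 = (-2.3768, 1.7053, 4.1208, 1.2657).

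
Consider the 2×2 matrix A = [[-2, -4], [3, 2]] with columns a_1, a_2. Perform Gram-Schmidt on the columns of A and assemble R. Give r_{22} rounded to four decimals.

e_1 = a_1/‖a_1‖ = (-2, 3)/3.6056 = (-0.5547, 0.8321).
r_{12} = e_1·a_2 = 3.8829.
u_2 = a_2 − 3.8829·e_1 = (-1.8462, -1.2308).
r_{22} = ‖u_2‖ = 2.2188.

r_{22} = 2.2188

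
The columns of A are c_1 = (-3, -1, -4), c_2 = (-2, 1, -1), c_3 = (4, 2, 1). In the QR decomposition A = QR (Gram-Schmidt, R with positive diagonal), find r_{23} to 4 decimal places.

r_{23} = -0.4529

c_1 = (-3, -1, -4); ‖c_1‖ = 5.0990, so e_1 = (-0.5883, -0.1961, -0.7845).
e_1·c_2 = (-0.5883)·(-2) + (-0.1961)·1 + (-0.7845)·(-1) = 1.7650.
u_2 = c_2 − 1.7650·e_1 = (-0.9615, 1.3462, 0.3846).
‖u_2‖ = 1.6984, so e_2 = (-0.5661, 0.7926, 0.2265).
r_{23} = e_2·c_3 = -0.4529.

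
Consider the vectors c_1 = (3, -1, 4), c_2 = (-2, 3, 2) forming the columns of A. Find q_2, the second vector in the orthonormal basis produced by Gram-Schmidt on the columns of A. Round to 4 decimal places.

q_1 = c_1/‖c_1‖ = (3, -1, 4)/5.0990 = (0.5883, -0.1961, 0.7845).
r_{12} = q_1·c_2 = -0.1961.
u_2 = c_2 + 0.1961·q_1 = (-1.8846, 2.9615, 2.1538).
‖u_2‖ = 4.1184, so q_2 = (-0.4576, 0.7191, 0.5230).

q_2 = (-0.4576, 0.7191, 0.5230)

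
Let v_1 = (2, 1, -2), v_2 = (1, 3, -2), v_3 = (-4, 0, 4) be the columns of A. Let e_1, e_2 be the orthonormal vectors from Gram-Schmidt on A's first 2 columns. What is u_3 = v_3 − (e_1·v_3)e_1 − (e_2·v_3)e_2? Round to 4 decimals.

u_3 = (0.3556, 0.1778, 0.4444)

v_1 = (2, 1, -2); ‖v_1‖ = 3.0000, so e_1 = (0.6667, 0.3333, -0.6667).
e_1·v_2 = 0.6667·1 + 0.3333·3 + (-0.6667)·(-2) = 3.0000.
u_2 = v_2 − 3.0000·e_1 = (-1.0000, 2.0000, 0.0000).
‖u_2‖ = 2.2361, so e_2 = (-0.4472, 0.8944, 0.0000).
e_1·v_3 = 0.6667·(-4) + 0.3333·0 + (-0.6667)·4 = -5.3333; e_2·v_3 = (-0.4472)·(-4) + 0.8944·0 + 0.0000·4 = 1.7889.
u_3 = v_3 + 5.3333·e_1 − 1.7889·e_2 = (0.3556, 0.1778, 0.4444).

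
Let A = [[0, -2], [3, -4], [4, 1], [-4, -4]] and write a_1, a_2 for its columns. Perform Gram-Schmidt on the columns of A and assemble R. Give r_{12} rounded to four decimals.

r_{12} = 1.2494

e_1 = a_1/‖a_1‖ = (0, 3, 4, -4)/6.4031 = (0.0000, 0.4685, 0.6247, -0.6247).
r_{12} = e_1·a_2 = 1.2494.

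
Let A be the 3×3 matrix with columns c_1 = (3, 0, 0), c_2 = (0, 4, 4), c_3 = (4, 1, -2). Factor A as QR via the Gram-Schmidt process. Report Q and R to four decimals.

Q = [[1.0000, 0.0000, 0.0000], [0.0000, 0.7071, 0.7071], [0.0000, 0.7071, -0.7071]], R = [[3.0000, 0.0000, 4.0000], [0.0000, 5.6569, -0.7071], [0.0000, 0.0000, 2.1213]]

c_1 = (3, 0, 0); ‖c_1‖ = 3.0000, so q_1 = (1.0000, 0.0000, 0.0000).
q_1·c_2 = 1.0000·0 + 0.0000·4 + 0.0000·4 = 0.0000.
u_2 = c_2 + 0.0000·q_1 = (0.0000, 4.0000, 4.0000).
‖u_2‖ = 5.6569, so q_2 = (0.0000, 0.7071, 0.7071).
q_1·c_3 = 1.0000·4 + 0.0000·1 + 0.0000·(-2) = 4.0000; q_2·c_3 = 0.0000·4 + 0.7071·1 + 0.7071·(-2) = -0.7071.
u_3 = c_3 − 4.0000·q_1 + 0.7071·q_2 = (0.0000, 1.5000, -1.5000).
‖u_3‖ = 2.1213, so q_3 = (0.0000, 0.7071, -0.7071).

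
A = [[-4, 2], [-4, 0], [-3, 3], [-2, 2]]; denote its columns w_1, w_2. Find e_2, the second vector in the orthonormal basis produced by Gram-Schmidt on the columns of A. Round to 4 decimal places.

w_1 = (-4, -4, -3, -2); ‖w_1‖ = 6.7082, so e_1 = (-0.5963, -0.5963, -0.4472, -0.2981).
e_1·w_2 = (-0.5963)·2 + (-0.5963)·0 + (-0.4472)·3 + (-0.2981)·2 = -3.1305.
u_2 = w_2 + 3.1305·e_1 = (0.1333, -1.8667, 1.6000, 1.0667).
‖u_2‖ = 2.6833, so e_2 = (0.0497, -0.6957, 0.5963, 0.3975).

e_2 = (0.0497, -0.6957, 0.5963, 0.3975)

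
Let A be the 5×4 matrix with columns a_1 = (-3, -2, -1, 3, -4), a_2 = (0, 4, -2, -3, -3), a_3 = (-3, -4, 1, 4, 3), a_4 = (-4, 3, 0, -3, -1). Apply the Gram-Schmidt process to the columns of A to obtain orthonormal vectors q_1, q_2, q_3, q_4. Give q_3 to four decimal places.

q_3 = (-0.7746, 0.2582, -0.2582, 0.0000, 0.5164)

a_1 = (-3, -2, -1, 3, -4); ‖a_1‖ = 6.2450, so q_1 = (-0.4804, -0.3203, -0.1601, 0.4804, -0.6405).
q_1·a_2 = (-0.4804)·0 + (-0.3203)·4 + (-0.1601)·(-2) + 0.4804·(-3) + (-0.6405)·(-3) = -0.4804.
u_2 = a_2 + 0.4804·q_1 = (-0.2308, 3.8462, -2.0769, -2.7692, -3.3077).
‖u_2‖ = 6.1457, so q_2 = (-0.0375, 0.6258, -0.3379, -0.4506, -0.5382).
q_1·a_3 = (-0.4804)·(-3) + (-0.3203)·(-4) + (-0.1601)·1 + 0.4804·4 + (-0.6405)·3 = 2.5621; q_2·a_3 = (-0.0375)·(-3) + 0.6258·(-4) + (-0.3379)·1 + (-0.4506)·4 + (-0.5382)·3 = -6.1457.
u_3 = a_3 − 2.5621·q_1 + 6.1457·q_2 = (-2.0000, 0.6667, -0.6667, 0.0000, 1.3333).
‖u_3‖ = 2.5820, so q_3 = (-0.7746, 0.2582, -0.2582, 0.0000, 0.5164).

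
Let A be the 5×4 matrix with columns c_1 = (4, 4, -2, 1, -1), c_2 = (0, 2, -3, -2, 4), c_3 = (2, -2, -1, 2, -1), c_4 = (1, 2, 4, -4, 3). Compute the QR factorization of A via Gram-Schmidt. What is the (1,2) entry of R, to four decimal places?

r_{12} = 1.2978

c_1 = (4, 4, -2, 1, -1); ‖c_1‖ = 6.1644, so q_1 = (0.6489, 0.6489, -0.3244, 0.1622, -0.1622).
r_{12} = q_1·c_2 = 1.2978.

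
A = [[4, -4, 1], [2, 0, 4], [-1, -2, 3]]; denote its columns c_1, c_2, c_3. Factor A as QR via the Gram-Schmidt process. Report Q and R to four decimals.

Q = [[0.8729, -0.4082, -0.2673], [0.4364, 0.4082, 0.8018], [-0.2182, -0.8165, 0.5345]], R = [[4.5826, -3.0551, 1.9640], [0.0000, 3.2660, -1.2247], [0.0000, 0.0000, 4.5434]]

c_1 = (4, 2, -1); ‖c_1‖ = 4.5826, so e_1 = (0.8729, 0.4364, -0.2182).
e_1·c_2 = 0.8729·(-4) + 0.4364·0 + (-0.2182)·(-2) = -3.0551.
u_2 = c_2 + 3.0551·e_1 = (-1.3333, 1.3333, -2.6667).
‖u_2‖ = 3.2660, so e_2 = (-0.4082, 0.4082, -0.8165).
e_1·c_3 = 0.8729·1 + 0.4364·4 + (-0.2182)·3 = 1.9640; e_2·c_3 = (-0.4082)·1 + 0.4082·4 + (-0.8165)·3 = -1.2247.
u_3 = c_3 − 1.9640·e_1 + 1.2247·e_2 = (-1.2143, 3.6429, 2.4286).
‖u_3‖ = 4.5434, so e_3 = (-0.2673, 0.8018, 0.5345).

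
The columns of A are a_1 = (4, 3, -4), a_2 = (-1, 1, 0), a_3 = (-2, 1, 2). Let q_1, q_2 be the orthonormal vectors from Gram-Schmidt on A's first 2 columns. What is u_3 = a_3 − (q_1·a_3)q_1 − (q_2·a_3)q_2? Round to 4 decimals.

q_1 = a_1/‖a_1‖ = (4, 3, -4)/6.4031 = (0.6247, 0.4685, -0.6247).
r_{12} = q_1·a_2 = -0.1562.
u_2 = a_2 + 0.1562·q_1 = (-0.9024, 1.0732, -0.0976).
‖u_2‖ = 1.4056, so q_2 = (-0.6420, 0.7635, -0.0694).
r_{13} = q_1·a_3 = -2.0303; r_{23} = q_2·a_3 = 1.9088.
u_3 = a_3 + 2.0303·q_1 − 1.9088·q_2 = (0.4938, 0.4938, 0.8642).

u_3 = (0.4938, 0.4938, 0.8642)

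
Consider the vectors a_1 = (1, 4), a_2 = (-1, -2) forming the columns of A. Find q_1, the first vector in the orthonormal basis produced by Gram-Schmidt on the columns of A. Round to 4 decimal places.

q_1 = (0.2425, 0.9701)

q_1 = a_1/‖a_1‖ = (1, 4)/4.1231 = (0.2425, 0.9701).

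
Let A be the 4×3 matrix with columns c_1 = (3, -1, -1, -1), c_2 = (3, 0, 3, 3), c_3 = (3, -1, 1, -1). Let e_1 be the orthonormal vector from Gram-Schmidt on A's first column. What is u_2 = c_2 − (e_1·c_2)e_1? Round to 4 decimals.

u_2 = (2.2500, 0.2500, 3.2500, 3.2500)

e_1 = c_1/‖c_1‖ = (3, -1, -1, -1)/3.4641 = (0.8660, -0.2887, -0.2887, -0.2887).
r_{12} = e_1·c_2 = 0.8660.
u_2 = c_2 − 0.8660·e_1 = (2.2500, 0.2500, 3.2500, 3.2500).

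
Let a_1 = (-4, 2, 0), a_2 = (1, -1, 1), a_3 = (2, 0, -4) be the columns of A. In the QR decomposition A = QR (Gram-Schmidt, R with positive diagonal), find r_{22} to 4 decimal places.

a_1 = (-4, 2, 0); ‖a_1‖ = 4.4721, so q_1 = (-0.8944, 0.4472, 0.0000).
q_1·a_2 = (-0.8944)·1 + 0.4472·(-1) + 0.0000·1 = -1.3416.
u_2 = a_2 + 1.3416·q_1 = (-0.2000, -0.4000, 1.0000).
r_{22} = ‖u_2‖ = 1.0954.

r_{22} = 1.0954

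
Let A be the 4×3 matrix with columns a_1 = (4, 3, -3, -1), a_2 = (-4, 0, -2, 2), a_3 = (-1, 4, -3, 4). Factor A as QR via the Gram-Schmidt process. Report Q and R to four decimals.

a_1 = (4, 3, -3, -1); ‖a_1‖ = 5.9161, so e_1 = (0.6761, 0.5071, -0.5071, -0.1690).
e_1·a_2 = 0.6761·(-4) + 0.5071·0 + (-0.5071)·(-2) + (-0.1690)·2 = -2.0284.
u_2 = a_2 + 2.0284·e_1 = (-2.6286, 1.0286, -3.0286, 1.6571).
‖u_2‖ = 4.4593, so e_2 = (-0.5895, 0.2307, -0.6792, 0.3716).
e_1·a_3 = 0.6761·(-1) + 0.5071·4 + (-0.5071)·(-3) + (-0.1690)·4 = 2.1974; e_2·a_3 = (-0.5895)·(-1) + 0.2307·4 + (-0.6792)·(-3) + 0.3716·4 = 5.0360.
u_3 = a_3 − 2.1974·e_1 − 5.0360·e_2 = (0.4828, 1.7241, 1.5345, 2.5000).
‖u_3‖ = 3.4366, so e_3 = (0.1405, 0.5017, 0.4465, 0.7275).

Q = [[0.6761, -0.5895, 0.1405], [0.5071, 0.2307, 0.5017], [-0.5071, -0.6792, 0.4465], [-0.1690, 0.3716, 0.7275]], R = [[5.9161, -2.0284, 2.1974], [0.0000, 4.4593, 5.0360], [0.0000, 0.0000, 3.4366]]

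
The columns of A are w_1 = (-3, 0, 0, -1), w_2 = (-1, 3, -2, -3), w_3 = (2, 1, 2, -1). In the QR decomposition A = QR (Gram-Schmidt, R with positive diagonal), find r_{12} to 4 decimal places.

r_{12} = 1.8974

q_1 = w_1/‖w_1‖ = (-3, 0, 0, -1)/3.1623 = (-0.9487, 0.0000, 0.0000, -0.3162).
r_{12} = q_1·w_2 = 1.8974.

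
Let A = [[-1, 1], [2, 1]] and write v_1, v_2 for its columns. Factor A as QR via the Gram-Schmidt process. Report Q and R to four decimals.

Q = [[-0.4472, 0.8944], [0.8944, 0.4472]], R = [[2.2361, 0.4472], [0.0000, 1.3416]]

e_1 = v_1/‖v_1‖ = (-1, 2)/2.2361 = (-0.4472, 0.8944).
r_{12} = e_1·v_2 = 0.4472.
u_2 = v_2 − 0.4472·e_1 = (1.2000, 0.6000).
‖u_2‖ = 1.3416, so e_2 = (0.8944, 0.4472).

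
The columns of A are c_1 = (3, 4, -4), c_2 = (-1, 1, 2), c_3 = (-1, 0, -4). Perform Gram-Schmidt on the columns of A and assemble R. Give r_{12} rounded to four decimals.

r_{12} = -1.0932

e_1 = c_1/‖c_1‖ = (3, 4, -4)/6.4031 = (0.4685, 0.6247, -0.6247).
r_{12} = e_1·c_2 = -1.0932.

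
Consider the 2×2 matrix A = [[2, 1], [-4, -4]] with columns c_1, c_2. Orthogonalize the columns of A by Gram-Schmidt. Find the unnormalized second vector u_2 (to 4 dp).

u_2 = (-0.8000, -0.4000)

c_1 = (2, -4); ‖c_1‖ = 4.4721, so q_1 = (0.4472, -0.8944).
q_1·c_2 = 0.4472·1 + (-0.8944)·(-4) = 4.0249.
u_2 = c_2 − 4.0249·q_1 = (-0.8000, -0.4000).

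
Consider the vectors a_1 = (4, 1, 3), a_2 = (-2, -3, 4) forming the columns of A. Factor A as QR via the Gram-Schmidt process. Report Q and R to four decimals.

Q = [[0.7845, -0.4002], [0.1961, -0.5646], [0.5883, 0.7218]], R = [[5.0990, 0.1961], [0.0000, 5.3816]]

a_1 = (4, 1, 3); ‖a_1‖ = 5.0990, so q_1 = (0.7845, 0.1961, 0.5883).
q_1·a_2 = 0.7845·(-2) + 0.1961·(-3) + 0.5883·4 = 0.1961.
u_2 = a_2 − 0.1961·q_1 = (-2.1538, -3.0385, 3.8846).
‖u_2‖ = 5.3816, so q_2 = (-0.4002, -0.5646, 0.7218).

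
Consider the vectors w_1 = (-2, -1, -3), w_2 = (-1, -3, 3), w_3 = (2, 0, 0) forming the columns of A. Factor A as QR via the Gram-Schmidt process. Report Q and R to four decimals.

e_1 = w_1/‖w_1‖ = (-2, -1, -3)/3.7417 = (-0.5345, -0.2673, -0.8018).
r_{12} = e_1·w_2 = -1.0690.
u_2 = w_2 + 1.0690·e_1 = (-1.5714, -3.2857, 2.1429).
‖u_2‖ = 4.2258, so e_2 = (-0.3719, -0.7775, 0.5071).
r_{13} = e_1·w_3 = -1.0690; r_{23} = e_2·w_3 = -0.7437.
u_3 = w_3 + 1.0690·e_1 + 0.7437·e_2 = (1.1520, -0.8640, -0.4800).
‖u_3‖ = 1.5179, so e_3 = (0.7589, -0.5692, -0.3162).

Q = [[-0.5345, -0.3719, 0.7589], [-0.2673, -0.7775, -0.5692], [-0.8018, 0.5071, -0.3162]], R = [[3.7417, -1.0690, -1.0690], [0.0000, 4.2258, -0.7437], [0.0000, 0.0000, 1.5179]]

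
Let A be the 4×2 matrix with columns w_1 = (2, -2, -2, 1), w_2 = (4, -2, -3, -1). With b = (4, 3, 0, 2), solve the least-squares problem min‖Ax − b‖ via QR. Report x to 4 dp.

w_1 = (2, -2, -2, 1); ‖w_1‖ = 3.6056, so e_1 = (0.5547, -0.5547, -0.5547, 0.2774).
e_1·w_2 = 0.5547·4 + (-0.5547)·(-2) + (-0.5547)·(-3) + 0.2774·(-1) = 4.7150.
u_2 = w_2 − 4.7150·e_1 = (1.3846, 0.6154, -0.3846, -2.3077).
‖u_2‖ = 2.7873, so e_2 = (0.4968, 0.2208, -0.1380, -0.8279).
Qᵀb = (1.1094, 0.9935).
Back-substitute: x_2 = 0.9935/2.7873 = 0.3564.
x_1 = (1.1094 − 4.7150·0.3564)/3.6056 = -0.1584.

x = (-0.1584, 0.3564)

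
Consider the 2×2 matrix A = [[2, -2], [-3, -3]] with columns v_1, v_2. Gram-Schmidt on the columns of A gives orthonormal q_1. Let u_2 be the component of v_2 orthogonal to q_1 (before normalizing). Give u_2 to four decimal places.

v_1 = (2, -3); ‖v_1‖ = 3.6056, so q_1 = (0.5547, -0.8321).
q_1·v_2 = 0.5547·(-2) + (-0.8321)·(-3) = 1.3868.
u_2 = v_2 − 1.3868·q_1 = (-2.7692, -1.8462).

u_2 = (-2.7692, -1.8462)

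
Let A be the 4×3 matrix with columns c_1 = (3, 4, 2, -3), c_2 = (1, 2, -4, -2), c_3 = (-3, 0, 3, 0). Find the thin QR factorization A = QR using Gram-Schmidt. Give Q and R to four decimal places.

q_1 = c_1/‖c_1‖ = (3, 4, 2, -3)/6.1644 = (0.4867, 0.6489, 0.3244, -0.4867).
r_{12} = q_1·c_2 = 1.4600.
u_2 = c_2 − 1.4600·q_1 = (0.2895, 1.0526, -4.4737, -1.2895).
‖u_2‖ = 4.7821, so q_2 = (0.0605, 0.2201, -0.9355, -0.2696).
r_{13} = q_1·c_3 = -0.4867; r_{23} = q_2·c_3 = -2.9881.
u_3 = c_3 + 0.4867·q_1 + 2.9881·q_2 = (-2.5823, 0.9735, 0.3625, -1.0426).
‖u_3‖ = 2.9723, so q_3 = (-0.8688, 0.3275, 0.1220, -0.3508).

Q = [[0.4867, 0.0605, -0.8688], [0.6489, 0.2201, 0.3275], [0.3244, -0.9355, 0.1220], [-0.4867, -0.2696, -0.3508]], R = [[6.1644, 1.4600, -0.4867], [0.0000, 4.7821, -2.9881], [0.0000, 0.0000, 2.9723]]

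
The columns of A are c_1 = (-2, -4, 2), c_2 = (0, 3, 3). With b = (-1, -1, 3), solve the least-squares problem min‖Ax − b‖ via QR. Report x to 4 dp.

c_1 = (-2, -4, 2); ‖c_1‖ = 4.8990, so e_1 = (-0.4082, -0.8165, 0.4082).
e_1·c_2 = (-0.4082)·0 + (-0.8165)·3 + 0.4082·3 = -1.2247.
u_2 = c_2 + 1.2247·e_1 = (-0.5000, 2.0000, 3.5000).
‖u_2‖ = 4.0620, so e_2 = (-0.1231, 0.4924, 0.8616).
Qᵀb = (2.4495, 2.2156).
Back-substitute: x_2 = 2.2156/4.0620 = 0.5455.
x_1 = (2.4495 + 1.2247·0.5455)/4.8990 = 0.6364.

x = (0.6364, 0.5455)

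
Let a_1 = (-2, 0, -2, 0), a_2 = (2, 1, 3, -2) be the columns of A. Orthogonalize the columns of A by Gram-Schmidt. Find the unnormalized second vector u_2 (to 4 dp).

u_2 = (-0.5000, 1.0000, 0.5000, -2.0000)

a_1 = (-2, 0, -2, 0); ‖a_1‖ = 2.8284, so q_1 = (-0.7071, 0.0000, -0.7071, 0.0000).
q_1·a_2 = (-0.7071)·2 + 0.0000·1 + (-0.7071)·3 + 0.0000·(-2) = -3.5355.
u_2 = a_2 + 3.5355·q_1 = (-0.5000, 1.0000, 0.5000, -2.0000).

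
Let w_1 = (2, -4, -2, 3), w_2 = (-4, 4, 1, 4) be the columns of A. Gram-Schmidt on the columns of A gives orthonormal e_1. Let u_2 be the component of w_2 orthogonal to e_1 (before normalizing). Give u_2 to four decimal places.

u_2 = (-3.1515, 2.3030, 0.1515, 5.2727)

w_1 = (2, -4, -2, 3); ‖w_1‖ = 5.7446, so e_1 = (0.3482, -0.6963, -0.3482, 0.5222).
e_1·w_2 = 0.3482·(-4) + (-0.6963)·4 + (-0.3482)·1 + 0.5222·4 = -2.4371.
u_2 = w_2 + 2.4371·e_1 = (-3.1515, 2.3030, 0.1515, 5.2727).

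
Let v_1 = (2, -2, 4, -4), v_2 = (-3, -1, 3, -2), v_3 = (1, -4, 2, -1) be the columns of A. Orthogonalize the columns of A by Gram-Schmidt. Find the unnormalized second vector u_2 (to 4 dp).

u_2 = (-3.8000, -0.2000, 1.4000, -0.4000)

v_1 = (2, -2, 4, -4); ‖v_1‖ = 6.3246, so q_1 = (0.3162, -0.3162, 0.6325, -0.6325).
q_1·v_2 = 0.3162·(-3) + (-0.3162)·(-1) + 0.6325·3 + (-0.6325)·(-2) = 2.5298.
u_2 = v_2 − 2.5298·q_1 = (-3.8000, -0.2000, 1.4000, -0.4000).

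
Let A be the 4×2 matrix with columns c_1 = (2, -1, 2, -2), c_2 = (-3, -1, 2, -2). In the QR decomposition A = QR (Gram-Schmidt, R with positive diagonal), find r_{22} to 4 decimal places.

r_{22} = 4.1603

q_1 = c_1/‖c_1‖ = (2, -1, 2, -2)/3.6056 = (0.5547, -0.2774, 0.5547, -0.5547).
r_{12} = q_1·c_2 = 0.8321.
u_2 = c_2 − 0.8321·q_1 = (-3.4615, -0.7692, 1.5385, -1.5385).
r_{22} = ‖u_2‖ = 4.1603.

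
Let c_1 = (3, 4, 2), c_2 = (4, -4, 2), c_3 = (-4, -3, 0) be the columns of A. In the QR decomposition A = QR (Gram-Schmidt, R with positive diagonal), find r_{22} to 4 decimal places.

r_{22} = 6.0000

q_1 = c_1/‖c_1‖ = (3, 4, 2)/5.3852 = (0.5571, 0.7428, 0.3714).
r_{12} = q_1·c_2 = 0.0000.
u_2 = c_2 + 0.0000·q_1 = (4.0000, -4.0000, 2.0000).
r_{22} = ‖u_2‖ = 6.0000.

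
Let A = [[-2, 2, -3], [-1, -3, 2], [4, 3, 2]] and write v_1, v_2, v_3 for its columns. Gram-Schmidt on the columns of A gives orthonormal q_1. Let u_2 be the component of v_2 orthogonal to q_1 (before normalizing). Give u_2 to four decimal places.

u_2 = (3.0476, -2.4762, 0.9048)

q_1 = v_1/‖v_1‖ = (-2, -1, 4)/4.5826 = (-0.4364, -0.2182, 0.8729).
r_{12} = q_1·v_2 = 2.4004.
u_2 = v_2 − 2.4004·q_1 = (3.0476, -2.4762, 0.9048).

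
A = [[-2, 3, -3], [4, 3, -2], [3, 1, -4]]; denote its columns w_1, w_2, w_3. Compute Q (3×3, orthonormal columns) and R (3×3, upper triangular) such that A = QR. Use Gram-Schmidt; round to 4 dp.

Q = [[-0.3714, 0.8994, -0.2306], [0.7428, 0.4368, 0.5074], [0.5571, 0.0171, -0.8303]], R = [[5.3852, 1.6713, -2.5997], [0.0000, 4.0258, -3.6403], [0.0000, 0.0000, 2.9982]]

w_1 = (-2, 4, 3); ‖w_1‖ = 5.3852, so e_1 = (-0.3714, 0.7428, 0.5571).
e_1·w_2 = (-0.3714)·3 + 0.7428·3 + 0.5571·1 = 1.6713.
u_2 = w_2 − 1.6713·e_1 = (3.6207, 1.7586, 0.0690).
‖u_2‖ = 4.0258, so e_2 = (0.8994, 0.4368, 0.0171).
e_1·w_3 = (-0.3714)·(-3) + 0.7428·(-2) + 0.5571·(-4) = -2.5997; e_2·w_3 = 0.8994·(-3) + 0.4368·(-2) + 0.0171·(-4) = -3.6403.
u_3 = w_3 + 2.5997·e_1 + 3.6403·e_2 = (-0.6915, 1.5213, -2.4894).
‖u_3‖ = 2.9982, so e_3 = (-0.2306, 0.5074, -0.8303).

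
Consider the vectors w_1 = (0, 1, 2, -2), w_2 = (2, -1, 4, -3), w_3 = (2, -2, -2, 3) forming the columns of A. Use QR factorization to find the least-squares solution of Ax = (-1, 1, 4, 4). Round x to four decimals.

x = (2.5556, -0.6667, 1.1111)

w_1 = (0, 1, 2, -2); ‖w_1‖ = 3.0000, so q_1 = (0.0000, 0.3333, 0.6667, -0.6667).
q_1·w_2 = 0.0000·2 + 0.3333·(-1) + 0.6667·4 + (-0.6667)·(-3) = 4.3333.
u_2 = w_2 − 4.3333·q_1 = (2.0000, -2.4444, 1.1111, -0.1111).
‖u_2‖ = 3.3500, so q_2 = (0.5970, -0.7297, 0.3317, -0.0332).
q_1·w_3 = 0.0000·2 + 0.3333·(-2) + 0.6667·(-2) + (-0.6667)·3 = -4.0000; q_2·w_3 = 0.5970·2 + (-0.7297)·(-2) + 0.3317·(-2) + (-0.0332)·3 = 1.8906.
u_3 = w_3 + 4.0000·q_1 − 1.8906·q_2 = (0.8713, 0.7129, 0.0396, 0.3960).
‖u_3‖ = 1.1940, so q_3 = (0.7297, 0.5970, 0.0332, 0.3317).
Qᵀb = (0.3333, -0.1327, 1.3267).
Back-substitute: x_3 = 1.3267/1.1940 = 1.1111.
x_2 = (-0.1327 − 1.8906·1.1111)/3.3500 = -0.6667.
x_1 = (0.3333 − 4.3333·(-0.6667) + 4.0000·1.1111)/3.0000 = 2.5556.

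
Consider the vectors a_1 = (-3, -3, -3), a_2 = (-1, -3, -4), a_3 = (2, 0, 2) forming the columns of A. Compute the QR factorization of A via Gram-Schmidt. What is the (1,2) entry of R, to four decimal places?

r_{12} = 4.6188

e_1 = a_1/‖a_1‖ = (-3, -3, -3)/5.1962 = (-0.5774, -0.5774, -0.5774).
r_{12} = e_1·a_2 = 4.6188.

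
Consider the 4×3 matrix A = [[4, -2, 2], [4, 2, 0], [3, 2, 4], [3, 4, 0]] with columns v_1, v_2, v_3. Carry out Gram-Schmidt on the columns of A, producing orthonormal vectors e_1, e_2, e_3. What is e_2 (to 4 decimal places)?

e_2 = (-0.7415, 0.1207, 0.1983, 0.6295)

e_1 = v_1/‖v_1‖ = (4, 4, 3, 3)/7.0711 = (0.5657, 0.5657, 0.4243, 0.4243).
r_{12} = e_1·v_2 = 2.5456.
u_2 = v_2 − 2.5456·e_1 = (-3.4400, 0.5600, 0.9200, 2.9200).
‖u_2‖ = 4.6390, so e_2 = (-0.7415, 0.1207, 0.1983, 0.6295).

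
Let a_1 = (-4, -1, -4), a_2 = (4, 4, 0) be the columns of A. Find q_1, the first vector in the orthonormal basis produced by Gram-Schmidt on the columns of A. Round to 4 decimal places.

q_1 = (-0.6963, -0.1741, -0.6963)

a_1 = (-4, -1, -4); ‖a_1‖ = 5.7446, so q_1 = (-0.6963, -0.1741, -0.6963).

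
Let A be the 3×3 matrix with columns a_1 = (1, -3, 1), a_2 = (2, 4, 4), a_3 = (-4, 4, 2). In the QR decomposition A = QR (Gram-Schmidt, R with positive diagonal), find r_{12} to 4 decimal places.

r_{12} = -1.8091

a_1 = (1, -3, 1); ‖a_1‖ = 3.3166, so q_1 = (0.3015, -0.9045, 0.3015).
r_{12} = q_1·a_2 = -1.8091.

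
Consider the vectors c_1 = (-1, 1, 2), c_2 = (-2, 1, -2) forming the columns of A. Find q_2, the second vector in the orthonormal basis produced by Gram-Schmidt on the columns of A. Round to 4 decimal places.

q_1 = c_1/‖c_1‖ = (-1, 1, 2)/2.4495 = (-0.4082, 0.4082, 0.8165).
r_{12} = q_1·c_2 = -0.4082.
u_2 = c_2 + 0.4082·q_1 = (-2.1667, 1.1667, -1.6667).
‖u_2‖ = 2.9721, so q_2 = (-0.7290, 0.3925, -0.5608).

q_2 = (-0.7290, 0.3925, -0.5608)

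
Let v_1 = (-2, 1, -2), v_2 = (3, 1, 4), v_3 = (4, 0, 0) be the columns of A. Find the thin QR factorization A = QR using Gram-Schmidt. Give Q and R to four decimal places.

Q = [[-0.6667, 0.0413, 0.7442], [0.3333, 0.9096, 0.2481], [-0.6667, 0.4134, -0.6202]], R = [[3.0000, -4.3333, -2.6667], [0.0000, 2.6874, 0.1654], [0.0000, 0.0000, 2.9768]]

q_1 = v_1/‖v_1‖ = (-2, 1, -2)/3.0000 = (-0.6667, 0.3333, -0.6667).
r_{12} = q_1·v_2 = -4.3333.
u_2 = v_2 + 4.3333·q_1 = (0.1111, 2.4444, 1.1111).
‖u_2‖ = 2.6874, so q_2 = (0.0413, 0.9096, 0.4134).
r_{13} = q_1·v_3 = -2.6667; r_{23} = q_2·v_3 = 0.1654.
u_3 = v_3 + 2.6667·q_1 − 0.1654·q_2 = (2.2154, 0.7385, -1.8462).
‖u_3‖ = 2.9768, so q_3 = (0.7442, 0.2481, -0.6202).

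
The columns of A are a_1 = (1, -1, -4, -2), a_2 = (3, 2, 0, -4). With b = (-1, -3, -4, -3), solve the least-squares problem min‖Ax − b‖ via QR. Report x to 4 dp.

a_1 = (1, -1, -4, -2); ‖a_1‖ = 4.6904, so e_1 = (0.2132, -0.2132, -0.8528, -0.4264).
e_1·a_2 = 0.2132·3 + (-0.2132)·2 + (-0.8528)·0 + (-0.4264)·(-4) = 1.9188.
u_2 = a_2 − 1.9188·e_1 = (2.5909, 2.4091, 1.6364, -3.1818).
‖u_2‖ = 5.0317, so e_2 = (0.5149, 0.4788, 0.3252, -0.6324).
Qᵀb = (5.1168, -1.3550).
Back-substitute: x_2 = -1.3550/5.0317 = -0.2693.
x_1 = (5.1168 − 1.9188·(-0.2693))/4.6904 = 1.2011.

x = (1.2011, -0.2693)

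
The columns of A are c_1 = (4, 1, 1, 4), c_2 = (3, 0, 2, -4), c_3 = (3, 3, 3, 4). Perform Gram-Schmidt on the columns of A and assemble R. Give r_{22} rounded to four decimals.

c_1 = (4, 1, 1, 4); ‖c_1‖ = 5.8310, so q_1 = (0.6860, 0.1715, 0.1715, 0.6860).
q_1·c_2 = 0.6860·3 + 0.1715·0 + 0.1715·2 + 0.6860·(-4) = -0.3430.
u_2 = c_2 + 0.3430·q_1 = (3.2353, 0.0588, 2.0588, -3.7647).
r_{22} = ‖u_2‖ = 5.3742.

r_{22} = 5.3742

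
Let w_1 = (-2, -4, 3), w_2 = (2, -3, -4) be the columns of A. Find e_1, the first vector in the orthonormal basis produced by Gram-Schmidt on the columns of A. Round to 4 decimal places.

w_1 = (-2, -4, 3); ‖w_1‖ = 5.3852, so e_1 = (-0.3714, -0.7428, 0.5571).

e_1 = (-0.3714, -0.7428, 0.5571)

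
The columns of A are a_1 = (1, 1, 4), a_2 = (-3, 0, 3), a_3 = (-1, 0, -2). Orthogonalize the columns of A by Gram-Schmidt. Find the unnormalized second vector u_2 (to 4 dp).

u_2 = (-3.5000, -0.5000, 1.0000)

a_1 = (1, 1, 4); ‖a_1‖ = 4.2426, so e_1 = (0.2357, 0.2357, 0.9428).
e_1·a_2 = 0.2357·(-3) + 0.2357·0 + 0.9428·3 = 2.1213.
u_2 = a_2 − 2.1213·e_1 = (-3.5000, -0.5000, 1.0000).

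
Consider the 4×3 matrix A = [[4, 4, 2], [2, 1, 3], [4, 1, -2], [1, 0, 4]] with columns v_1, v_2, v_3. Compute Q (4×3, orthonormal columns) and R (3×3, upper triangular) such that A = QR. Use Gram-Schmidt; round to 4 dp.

v_1 = (4, 2, 4, 1); ‖v_1‖ = 6.0828, so e_1 = (0.6576, 0.3288, 0.6576, 0.1644).
e_1·v_2 = 0.6576·4 + 0.3288·1 + 0.6576·1 + 0.1644·0 = 3.6168.
u_2 = v_2 − 3.6168·e_1 = (1.6216, -0.1892, -1.3784, -0.5946).
‖u_2‖ = 2.2179, so e_2 = (0.7312, -0.0853, -0.6215, -0.2681).
e_1·v_3 = 0.6576·2 + 0.3288·3 + 0.6576·(-2) + 0.1644·4 = 1.6440; e_2·v_3 = 0.7312·2 + (-0.0853)·3 + (-0.6215)·(-2) + (-0.2681)·4 = 1.3770.
u_3 = v_3 − 1.6440·e_1 − 1.3770·e_2 = (-0.0879, 2.5769, -2.2253, 4.0989).
‖u_3‖ = 5.3293, so e_3 = (-0.0165, 0.4835, -0.4176, 0.7691).

Q = [[0.6576, 0.7312, -0.0165], [0.3288, -0.0853, 0.4835], [0.6576, -0.6215, -0.4176], [0.1644, -0.2681, 0.7691]], R = [[6.0828, 3.6168, 1.6440], [0.0000, 2.2179, 1.3770], [0.0000, 0.0000, 5.3293]]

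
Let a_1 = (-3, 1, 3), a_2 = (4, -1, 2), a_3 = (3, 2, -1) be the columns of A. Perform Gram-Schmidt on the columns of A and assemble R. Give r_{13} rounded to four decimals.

r_{13} = -2.2942

a_1 = (-3, 1, 3); ‖a_1‖ = 4.3589, so e_1 = (-0.6882, 0.2294, 0.6882).
r_{13} = e_1·a_3 = -2.2942.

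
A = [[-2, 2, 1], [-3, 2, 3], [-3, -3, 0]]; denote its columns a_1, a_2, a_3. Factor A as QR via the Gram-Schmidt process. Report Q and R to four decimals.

a_1 = (-2, -3, -3); ‖a_1‖ = 4.6904, so e_1 = (-0.4264, -0.6396, -0.6396).
e_1·a_2 = (-0.4264)·2 + (-0.6396)·2 + (-0.6396)·(-3) = -0.2132.
u_2 = a_2 + 0.2132·e_1 = (1.9091, 1.8636, -3.1364).
‖u_2‖ = 4.1176, so e_2 = (0.4636, 0.4526, -0.7617).
e_1·a_3 = (-0.4264)·1 + (-0.6396)·3 + (-0.6396)·0 = -2.3452; e_2·a_3 = 0.4636·1 + 0.4526·3 + (-0.7617)·0 = 1.8215.
u_3 = a_3 + 2.3452·e_1 − 1.8215·e_2 = (-0.8445, 0.6756, -0.1126).
‖u_3‖ = 1.0873, so e_3 = (-0.7767, 0.6213, -0.1036).

Q = [[-0.4264, 0.4636, -0.7767], [-0.6396, 0.4526, 0.6213], [-0.6396, -0.7617, -0.1036]], R = [[4.6904, -0.2132, -2.3452], [0.0000, 4.1176, 1.8215], [0.0000, 0.0000, 1.0873]]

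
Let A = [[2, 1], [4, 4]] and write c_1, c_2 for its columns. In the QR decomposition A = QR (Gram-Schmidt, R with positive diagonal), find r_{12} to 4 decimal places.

r_{12} = 4.0249

c_1 = (2, 4); ‖c_1‖ = 4.4721, so q_1 = (0.4472, 0.8944).
r_{12} = q_1·c_2 = 4.0249.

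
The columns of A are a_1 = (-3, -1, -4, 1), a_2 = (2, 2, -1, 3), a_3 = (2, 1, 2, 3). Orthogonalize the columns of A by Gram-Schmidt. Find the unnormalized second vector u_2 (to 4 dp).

a_1 = (-3, -1, -4, 1); ‖a_1‖ = 5.1962, so e_1 = (-0.5774, -0.1925, -0.7698, 0.1925).
e_1·a_2 = (-0.5774)·2 + (-0.1925)·2 + (-0.7698)·(-1) + 0.1925·3 = -0.1925.
u_2 = a_2 + 0.1925·e_1 = (1.8889, 1.9630, -1.1481, 3.0370).

u_2 = (1.8889, 1.9630, -1.1481, 3.0370)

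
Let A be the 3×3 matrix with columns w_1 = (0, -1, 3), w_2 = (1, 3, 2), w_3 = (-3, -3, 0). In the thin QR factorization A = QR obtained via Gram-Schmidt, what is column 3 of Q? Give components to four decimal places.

q_3 = (-0.9611, 0.2621, 0.0874)

w_1 = (0, -1, 3); ‖w_1‖ = 3.1623, so q_1 = (0.0000, -0.3162, 0.9487).
q_1·w_2 = 0.0000·1 + (-0.3162)·3 + 0.9487·2 = 0.9487.
u_2 = w_2 − 0.9487·q_1 = (1.0000, 3.3000, 1.1000).
‖u_2‖ = 3.6194, so q_2 = (0.2763, 0.9118, 0.3039).
q_1·w_3 = 0.0000·(-3) + (-0.3162)·(-3) + 0.9487·0 = 0.9487; q_2·w_3 = 0.2763·(-3) + 0.9118·(-3) + 0.3039·0 = -3.5641.
u_3 = w_3 − 0.9487·q_1 + 3.5641·q_2 = (-2.0153, 0.5496, 0.1832).
‖u_3‖ = 2.0969, so q_3 = (-0.9611, 0.2621, 0.0874).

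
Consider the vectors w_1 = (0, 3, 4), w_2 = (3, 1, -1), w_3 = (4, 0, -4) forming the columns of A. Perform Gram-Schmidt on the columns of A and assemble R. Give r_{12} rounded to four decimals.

w_1 = (0, 3, 4); ‖w_1‖ = 5.0000, so e_1 = (0.0000, 0.6000, 0.8000).
r_{12} = e_1·w_2 = -0.2000.

r_{12} = -0.2000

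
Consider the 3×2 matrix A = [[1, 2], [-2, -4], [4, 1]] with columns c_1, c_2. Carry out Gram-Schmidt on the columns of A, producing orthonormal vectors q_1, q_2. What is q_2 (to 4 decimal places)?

c_1 = (1, -2, 4); ‖c_1‖ = 4.5826, so q_1 = (0.2182, -0.4364, 0.8729).
q_1·c_2 = 0.2182·2 + (-0.4364)·(-4) + 0.8729·1 = 3.0551.
u_2 = c_2 − 3.0551·q_1 = (1.3333, -2.6667, -1.6667).
‖u_2‖ = 3.4157, so q_2 = (0.3904, -0.7807, -0.4880).

q_2 = (0.3904, -0.7807, -0.4880)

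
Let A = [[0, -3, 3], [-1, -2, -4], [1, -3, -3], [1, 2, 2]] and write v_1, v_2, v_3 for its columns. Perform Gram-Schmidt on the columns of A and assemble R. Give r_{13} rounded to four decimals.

r_{13} = 1.7321

q_1 = v_1/‖v_1‖ = (0, -1, 1, 1)/1.7321 = (0.0000, -0.5774, 0.5774, 0.5774).
r_{13} = q_1·v_3 = 1.7321.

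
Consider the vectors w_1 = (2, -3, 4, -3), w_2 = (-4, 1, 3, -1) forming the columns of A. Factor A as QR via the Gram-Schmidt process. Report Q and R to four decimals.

w_1 = (2, -3, 4, -3); ‖w_1‖ = 6.1644, so e_1 = (0.3244, -0.4867, 0.6489, -0.4867).
e_1·w_2 = 0.3244·(-4) + (-0.4867)·1 + 0.6489·3 + (-0.4867)·(-1) = 0.6489.
u_2 = w_2 − 0.6489·e_1 = (-4.2105, 1.3158, 2.5789, -0.6842).
‖u_2‖ = 5.1555, so e_2 = (-0.8167, 0.2552, 0.5002, -0.1327).

Q = [[0.3244, -0.8167], [-0.4867, 0.2552], [0.6489, 0.5002], [-0.4867, -0.1327]], R = [[6.1644, 0.6489], [0.0000, 5.1555]]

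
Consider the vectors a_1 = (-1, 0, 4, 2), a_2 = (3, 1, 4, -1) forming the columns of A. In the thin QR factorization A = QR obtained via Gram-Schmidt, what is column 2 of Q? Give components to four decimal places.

a_1 = (-1, 0, 4, 2); ‖a_1‖ = 4.5826, so e_1 = (-0.2182, 0.0000, 0.8729, 0.4364).
e_1·a_2 = (-0.2182)·3 + 0.0000·1 + 0.8729·4 + 0.4364·(-1) = 2.4004.
u_2 = a_2 − 2.4004·e_1 = (3.5238, 1.0000, 1.9048, -2.0476).
‖u_2‖ = 4.6085, so e_2 = (0.7646, 0.2170, 0.4133, -0.4443).

e_2 = (0.7646, 0.2170, 0.4133, -0.4443)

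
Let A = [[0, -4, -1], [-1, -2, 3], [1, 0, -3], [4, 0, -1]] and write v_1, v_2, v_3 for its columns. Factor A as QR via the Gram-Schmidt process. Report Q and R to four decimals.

Q = [[0.0000, -0.8994, -0.3108], [-0.2357, -0.4247, 0.6217], [0.2357, -0.0250, -0.6454], [0.9428, -0.0999, 0.3168]], R = [[4.2426, 0.4714, -2.3570], [0.0000, 4.4472, -0.1999], [0.0000, 0.0000, 3.7953]]

v_1 = (0, -1, 1, 4); ‖v_1‖ = 4.2426, so e_1 = (0.0000, -0.2357, 0.2357, 0.9428).
e_1·v_2 = 0.0000·(-4) + (-0.2357)·(-2) + 0.2357·0 + 0.9428·0 = 0.4714.
u_2 = v_2 − 0.4714·e_1 = (-4.0000, -1.8889, -0.1111, -0.4444).
‖u_2‖ = 4.4472, so e_2 = (-0.8994, -0.4247, -0.0250, -0.0999).
e_1·v_3 = 0.0000·(-1) + (-0.2357)·3 + 0.2357·(-3) + 0.9428·(-1) = -2.3570; e_2·v_3 = (-0.8994)·(-1) + (-0.4247)·3 + (-0.0250)·(-3) + (-0.0999)·(-1) = -0.1999.
u_3 = v_3 + 2.3570·e_1 + 0.1999·e_2 = (-1.1798, 2.3596, -2.4494, 1.2022).
‖u_3‖ = 3.7953, so e_3 = (-0.3108, 0.6217, -0.6454, 0.3168).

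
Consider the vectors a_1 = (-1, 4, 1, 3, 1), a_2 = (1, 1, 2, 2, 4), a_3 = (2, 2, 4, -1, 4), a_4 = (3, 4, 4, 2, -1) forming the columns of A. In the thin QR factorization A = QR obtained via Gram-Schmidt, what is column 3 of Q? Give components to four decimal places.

e_1 = a_1/‖a_1‖ = (-1, 4, 1, 3, 1)/5.2915 = (-0.1890, 0.7559, 0.1890, 0.5669, 0.1890).
r_{12} = e_1·a_2 = 2.8347.
u_2 = a_2 − 2.8347·e_1 = (1.5357, -1.1429, 1.4643, 0.3929, 3.4643).
‖u_2‖ = 4.2384, so e_2 = (0.3623, -0.2696, 0.3455, 0.0927, 0.8174).
r_{13} = e_1·a_3 = 2.0788; r_{23} = e_2·a_3 = 4.7440.
u_3 = a_3 − 2.0788·e_1 − 4.7440·e_2 = (0.6740, 1.7078, 1.9682, -2.6183, -0.2704).
‖u_3‖ = 3.7647, so e_3 = (0.1790, 0.4536, 0.5228, -0.6955, -0.0718).

e_3 = (0.1790, 0.4536, 0.5228, -0.6955, -0.0718)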